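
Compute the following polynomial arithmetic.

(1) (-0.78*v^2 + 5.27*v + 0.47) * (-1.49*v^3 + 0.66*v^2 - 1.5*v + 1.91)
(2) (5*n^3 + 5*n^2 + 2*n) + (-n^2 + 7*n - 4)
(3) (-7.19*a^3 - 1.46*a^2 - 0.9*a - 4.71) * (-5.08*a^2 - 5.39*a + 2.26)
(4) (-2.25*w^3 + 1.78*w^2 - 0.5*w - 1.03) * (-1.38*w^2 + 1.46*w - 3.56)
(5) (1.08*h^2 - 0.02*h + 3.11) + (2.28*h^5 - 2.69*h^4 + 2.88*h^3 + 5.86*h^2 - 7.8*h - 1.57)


(1) = 1.1622*v^5 - 8.3671*v^4 + 3.9479*v^3 - 9.0846*v^2 + 9.3607*v + 0.8977
(2) = 5*n^3 + 4*n^2 + 9*n - 4
(3) = 36.5252*a^5 + 46.1709*a^4 - 3.808*a^3 + 25.4782*a^2 + 23.3529*a - 10.6446
(4) = 3.105*w^5 - 5.7414*w^4 + 11.2988*w^3 - 5.6454*w^2 + 0.2762*w + 3.6668
(5) = 2.28*h^5 - 2.69*h^4 + 2.88*h^3 + 6.94*h^2 - 7.82*h + 1.54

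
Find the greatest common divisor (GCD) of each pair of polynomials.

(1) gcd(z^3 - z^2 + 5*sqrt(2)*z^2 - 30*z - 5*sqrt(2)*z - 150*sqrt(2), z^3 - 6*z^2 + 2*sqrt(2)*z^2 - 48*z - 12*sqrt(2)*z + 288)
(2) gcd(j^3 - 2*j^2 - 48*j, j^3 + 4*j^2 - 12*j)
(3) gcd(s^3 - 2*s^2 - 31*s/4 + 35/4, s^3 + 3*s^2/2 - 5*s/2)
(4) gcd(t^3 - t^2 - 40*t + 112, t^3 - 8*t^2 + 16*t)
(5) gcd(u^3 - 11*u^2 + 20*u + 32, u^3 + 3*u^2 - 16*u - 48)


(1) = gcd((z - 6)*(z + 5)*(z + 5*sqrt(2)), (z - 6)*(z - 4*sqrt(2))*(z + 6*sqrt(2))) = z - 6
(2) = gcd(j*(j - 8)*(j + 6), j*(j - 2)*(j + 6)) = j^2 + 6*j
(3) = gcd((s - 7/2)*(s - 1)*(s + 5/2), s*(s - 1)*(s + 5/2)) = s^2 + 3*s/2 - 5/2
(4) = t^2 - 8*t + 16
(5) = gcd((u - 8)*(u - 4)*(u + 1), (u - 4)*(u + 3)*(u + 4)) = u - 4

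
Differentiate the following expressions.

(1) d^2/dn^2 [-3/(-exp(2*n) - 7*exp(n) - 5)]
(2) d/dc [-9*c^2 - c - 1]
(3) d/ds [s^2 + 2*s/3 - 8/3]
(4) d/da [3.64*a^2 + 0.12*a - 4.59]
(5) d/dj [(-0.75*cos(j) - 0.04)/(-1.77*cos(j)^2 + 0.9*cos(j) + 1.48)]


(1) = 3*(2*(2*exp(n) + 7)^2*exp(n) - (4*exp(n) + 7)*(exp(2*n) + 7*exp(n) + 5))*exp(n)/(exp(2*n) + 7*exp(n) + 5)^3
(2) = -18*c - 1
(3) = 2*s + 2/3
(4) = 7.28*a + 0.12
(5) = (1.3275*cos(j)^2 + 0.1416*cos(j) + 1.074)*sin(j)/(3.1329*cos(j)^4 - 3.186*cos(j)^3 - 4.4292*cos(j)^2 + 2.664*cos(j) + 2.1904)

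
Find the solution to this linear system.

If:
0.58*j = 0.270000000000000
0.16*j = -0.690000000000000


Then:
No Solution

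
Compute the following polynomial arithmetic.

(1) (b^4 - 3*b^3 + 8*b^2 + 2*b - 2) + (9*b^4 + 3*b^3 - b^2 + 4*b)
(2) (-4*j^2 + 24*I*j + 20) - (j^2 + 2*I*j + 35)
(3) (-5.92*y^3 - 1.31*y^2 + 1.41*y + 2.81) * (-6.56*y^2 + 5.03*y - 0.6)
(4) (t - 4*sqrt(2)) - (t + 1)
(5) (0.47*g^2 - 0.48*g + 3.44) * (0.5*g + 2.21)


(1) = 10*b^4 + 7*b^2 + 6*b - 2
(2) = -5*j^2 + 22*I*j - 15
(3) = 38.8352*y^5 - 21.184*y^4 - 12.2869*y^3 - 10.5553*y^2 + 13.2883*y - 1.686
(4) = -4*sqrt(2) - 1
(5) = 0.235*g^3 + 0.7987*g^2 + 0.6592*g + 7.6024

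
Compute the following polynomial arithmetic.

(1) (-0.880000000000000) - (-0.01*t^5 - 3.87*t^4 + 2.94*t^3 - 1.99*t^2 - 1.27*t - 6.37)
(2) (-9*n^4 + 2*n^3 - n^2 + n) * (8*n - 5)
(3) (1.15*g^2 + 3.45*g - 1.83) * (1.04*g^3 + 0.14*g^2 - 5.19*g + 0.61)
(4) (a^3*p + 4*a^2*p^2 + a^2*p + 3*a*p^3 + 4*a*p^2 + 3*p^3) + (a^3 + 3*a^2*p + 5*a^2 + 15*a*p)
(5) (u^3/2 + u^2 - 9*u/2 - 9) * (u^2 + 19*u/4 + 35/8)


(1) = 0.01*t^5 + 3.87*t^4 - 2.94*t^3 + 1.99*t^2 + 1.27*t + 5.49
(2) = -72*n^5 + 61*n^4 - 18*n^3 + 13*n^2 - 5*n
(3) = 1.196*g^5 + 3.749*g^4 - 7.3887*g^3 - 17.4602*g^2 + 11.6022*g - 1.1163
(4) = a^3*p + a^3 + 4*a^2*p^2 + 4*a^2*p + 5*a^2 + 3*a*p^3 + 4*a*p^2 + 15*a*p + 3*p^3
(5) = u^5/2 + 27*u^4/8 + 39*u^3/16 - 26*u^2 - 999*u/16 - 315/8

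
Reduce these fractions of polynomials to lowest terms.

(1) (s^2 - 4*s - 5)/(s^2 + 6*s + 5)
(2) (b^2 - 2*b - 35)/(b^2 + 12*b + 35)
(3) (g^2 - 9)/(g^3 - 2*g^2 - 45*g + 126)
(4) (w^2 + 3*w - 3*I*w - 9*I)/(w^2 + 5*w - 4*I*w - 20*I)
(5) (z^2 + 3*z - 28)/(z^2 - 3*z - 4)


(1) = (s - 5)/(s + 5)
(2) = (b - 7)/(b + 7)
(3) = (g + 3)/(g^2 + g - 42)
(4) = (w^2 + w*(3 - 3*I) - 9*I)/(w^2 + w*(5 - 4*I) - 20*I)
(5) = (z + 7)/(z + 1)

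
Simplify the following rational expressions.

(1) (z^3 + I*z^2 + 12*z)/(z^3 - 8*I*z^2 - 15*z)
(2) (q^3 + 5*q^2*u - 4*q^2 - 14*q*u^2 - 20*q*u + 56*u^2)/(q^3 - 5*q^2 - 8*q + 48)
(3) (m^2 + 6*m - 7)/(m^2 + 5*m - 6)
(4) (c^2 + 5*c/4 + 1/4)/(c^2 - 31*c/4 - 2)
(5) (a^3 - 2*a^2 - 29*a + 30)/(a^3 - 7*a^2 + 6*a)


(1) = (z + 4*I)/(z - 5*I)
(2) = (q^2 + 5*q*u - 14*u^2)/(q^2 - q - 12)
(3) = (m + 7)/(m + 6)
(4) = (c + 1)/(c - 8)
(5) = (a + 5)/a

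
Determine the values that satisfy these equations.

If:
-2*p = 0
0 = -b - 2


Then:
b = -2
p = 0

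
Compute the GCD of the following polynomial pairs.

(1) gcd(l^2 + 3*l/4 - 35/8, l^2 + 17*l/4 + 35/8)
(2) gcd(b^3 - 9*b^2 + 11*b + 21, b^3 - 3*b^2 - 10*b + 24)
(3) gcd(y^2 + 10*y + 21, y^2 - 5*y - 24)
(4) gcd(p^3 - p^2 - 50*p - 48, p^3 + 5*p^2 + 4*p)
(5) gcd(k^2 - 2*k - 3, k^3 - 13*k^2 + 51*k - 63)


(1) = l + 5/2
(2) = gcd((b - 7)*(b - 3)*(b + 1), (b - 4)*(b - 2)*(b + 3)) = 1
(3) = y + 3
(4) = gcd((p - 8)*(p + 1)*(p + 6), p*(p + 1)*(p + 4)) = p + 1
(5) = gcd((k - 3)*(k + 1), (k - 7)*(k - 3)^2) = k - 3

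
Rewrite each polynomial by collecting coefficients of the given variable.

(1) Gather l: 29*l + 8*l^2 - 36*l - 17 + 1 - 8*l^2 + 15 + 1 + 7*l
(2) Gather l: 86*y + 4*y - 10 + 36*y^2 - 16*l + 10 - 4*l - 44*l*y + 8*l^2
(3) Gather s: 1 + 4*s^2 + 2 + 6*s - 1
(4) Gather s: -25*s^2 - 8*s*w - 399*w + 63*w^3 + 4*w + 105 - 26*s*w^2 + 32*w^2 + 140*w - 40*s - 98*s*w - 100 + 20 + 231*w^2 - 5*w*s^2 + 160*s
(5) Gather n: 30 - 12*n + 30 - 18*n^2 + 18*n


(1) = 0
(2) = 8*l^2 + l*(-44*y - 20) + 36*y^2 + 90*y
(3) = 4*s^2 + 6*s + 2
(4) = s^2*(-5*w - 25) + s*(-26*w^2 - 106*w + 120) + 63*w^3 + 263*w^2 - 255*w + 25
(5) = -18*n^2 + 6*n + 60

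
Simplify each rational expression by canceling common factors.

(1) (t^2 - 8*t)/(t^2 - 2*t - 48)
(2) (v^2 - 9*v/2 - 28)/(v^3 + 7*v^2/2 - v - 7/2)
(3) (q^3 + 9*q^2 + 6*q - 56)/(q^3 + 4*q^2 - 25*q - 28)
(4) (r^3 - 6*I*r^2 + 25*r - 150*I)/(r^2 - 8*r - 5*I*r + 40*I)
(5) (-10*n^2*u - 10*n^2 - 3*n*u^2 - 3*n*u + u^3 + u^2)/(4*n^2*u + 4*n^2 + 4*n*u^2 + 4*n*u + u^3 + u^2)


(1) = t/(t + 6)
(2) = (v - 8)/(v^2 - 1)
(3) = (q^2 + 2*q - 8)/(q^2 - 3*q - 4)
(4) = (r^2 - I*r + 30)/(r - 8)
(5) = (-5*n + u)/(2*n + u)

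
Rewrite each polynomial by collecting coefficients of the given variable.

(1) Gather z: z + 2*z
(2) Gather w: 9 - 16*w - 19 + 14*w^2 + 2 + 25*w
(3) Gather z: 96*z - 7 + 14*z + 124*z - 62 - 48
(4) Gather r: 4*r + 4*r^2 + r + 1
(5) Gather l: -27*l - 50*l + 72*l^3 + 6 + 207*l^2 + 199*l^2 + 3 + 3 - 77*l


(1) = 3*z
(2) = 14*w^2 + 9*w - 8
(3) = 234*z - 117
(4) = 4*r^2 + 5*r + 1
(5) = 72*l^3 + 406*l^2 - 154*l + 12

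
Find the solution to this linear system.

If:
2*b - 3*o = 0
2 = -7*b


Then:
b = -2/7
o = -4/21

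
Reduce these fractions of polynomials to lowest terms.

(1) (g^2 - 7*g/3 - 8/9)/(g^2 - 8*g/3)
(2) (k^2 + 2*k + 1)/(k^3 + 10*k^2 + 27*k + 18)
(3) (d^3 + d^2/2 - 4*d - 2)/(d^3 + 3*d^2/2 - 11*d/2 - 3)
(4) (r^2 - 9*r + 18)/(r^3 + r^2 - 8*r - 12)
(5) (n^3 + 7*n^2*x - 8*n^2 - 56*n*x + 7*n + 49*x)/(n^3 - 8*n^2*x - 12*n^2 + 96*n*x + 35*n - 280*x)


(1) = (3*g + 1)/(3*g)
(2) = (k + 1)/(k^2 + 9*k + 18)
(3) = (d + 2)/(d + 3)
(4) = (r - 6)/(r^2 + 4*r + 4)
(5) = (-n^2 - 7*n*x + n + 7*x)/(-n^2 + 8*n*x + 5*n - 40*x)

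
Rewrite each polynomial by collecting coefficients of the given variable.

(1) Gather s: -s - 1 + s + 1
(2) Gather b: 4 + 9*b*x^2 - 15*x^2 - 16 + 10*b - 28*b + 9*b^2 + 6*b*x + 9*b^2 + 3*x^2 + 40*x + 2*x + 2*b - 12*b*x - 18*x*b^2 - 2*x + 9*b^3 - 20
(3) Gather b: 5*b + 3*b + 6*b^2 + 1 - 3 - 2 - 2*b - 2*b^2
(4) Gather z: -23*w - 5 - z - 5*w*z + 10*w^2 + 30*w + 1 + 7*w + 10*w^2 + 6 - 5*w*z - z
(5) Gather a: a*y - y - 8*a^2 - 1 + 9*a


(1) = 0
(2) = 9*b^3 + b^2*(18 - 18*x) + b*(9*x^2 - 6*x - 16) - 12*x^2 + 40*x - 32
(3) = 4*b^2 + 6*b - 4
(4) = 20*w^2 + 14*w + z*(-10*w - 2) + 2
(5) = -8*a^2 + a*(y + 9) - y - 1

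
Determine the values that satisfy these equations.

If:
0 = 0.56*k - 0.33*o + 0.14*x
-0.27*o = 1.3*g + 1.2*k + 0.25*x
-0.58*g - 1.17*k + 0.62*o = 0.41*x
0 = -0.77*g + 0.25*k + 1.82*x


Then:
g = 0.00
k = 0.00
o = 0.00
x = 0.00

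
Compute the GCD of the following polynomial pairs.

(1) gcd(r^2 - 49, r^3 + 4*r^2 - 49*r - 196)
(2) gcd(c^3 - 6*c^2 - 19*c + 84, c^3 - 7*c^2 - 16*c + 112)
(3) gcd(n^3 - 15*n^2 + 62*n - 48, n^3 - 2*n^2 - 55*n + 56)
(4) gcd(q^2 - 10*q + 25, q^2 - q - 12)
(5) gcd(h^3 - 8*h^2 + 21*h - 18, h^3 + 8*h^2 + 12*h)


(1) = gcd((r - 7)*(r + 7), (r - 7)*(r + 4)*(r + 7)) = r^2 - 49
(2) = gcd((c - 7)*(c - 3)*(c + 4), (c - 7)*(c - 4)*(c + 4)) = c^2 - 3*c - 28
(3) = gcd((n - 8)*(n - 6)*(n - 1), (n - 8)*(n - 1)*(n + 7)) = n^2 - 9*n + 8
(4) = gcd((q - 5)^2, (q - 4)*(q + 3)) = 1
(5) = gcd((h - 3)^2*(h - 2), h*(h + 2)*(h + 6)) = 1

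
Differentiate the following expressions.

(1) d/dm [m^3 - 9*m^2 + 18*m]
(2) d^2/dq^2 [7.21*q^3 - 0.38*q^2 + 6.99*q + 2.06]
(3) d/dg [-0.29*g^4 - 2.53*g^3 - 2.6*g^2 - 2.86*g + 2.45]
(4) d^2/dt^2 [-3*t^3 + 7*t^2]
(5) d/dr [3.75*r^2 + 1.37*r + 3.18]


(1) = 3*m^2 - 18*m + 18
(2) = 43.26*q - 0.76
(3) = -1.16*g^3 - 7.59*g^2 - 5.2*g - 2.86
(4) = 14 - 18*t
(5) = 7.5*r + 1.37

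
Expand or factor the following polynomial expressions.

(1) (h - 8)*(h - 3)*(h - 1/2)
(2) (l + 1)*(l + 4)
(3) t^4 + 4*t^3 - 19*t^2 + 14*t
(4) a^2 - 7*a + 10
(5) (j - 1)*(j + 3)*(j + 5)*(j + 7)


(1) = h^3 - 23*h^2/2 + 59*h/2 - 12
(2) = l^2 + 5*l + 4
(3) = t*(t - 2)*(t - 1)*(t + 7)
(4) = (a - 5)*(a - 2)
(5) = j^4 + 14*j^3 + 56*j^2 + 34*j - 105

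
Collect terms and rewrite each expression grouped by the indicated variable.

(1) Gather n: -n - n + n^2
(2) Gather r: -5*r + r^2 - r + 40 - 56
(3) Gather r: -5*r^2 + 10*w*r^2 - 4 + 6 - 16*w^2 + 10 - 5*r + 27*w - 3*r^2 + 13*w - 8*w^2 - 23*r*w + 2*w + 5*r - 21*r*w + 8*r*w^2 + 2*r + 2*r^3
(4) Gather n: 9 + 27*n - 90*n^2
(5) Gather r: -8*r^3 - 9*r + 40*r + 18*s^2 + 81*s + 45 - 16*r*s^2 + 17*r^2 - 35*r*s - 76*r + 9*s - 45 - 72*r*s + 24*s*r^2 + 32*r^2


(1) = n^2 - 2*n
(2) = r^2 - 6*r - 16
(3) = 2*r^3 + r^2*(10*w - 8) + r*(8*w^2 - 44*w + 2) - 24*w^2 + 42*w + 12
(4) = -90*n^2 + 27*n + 9
(5) = -8*r^3 + r^2*(24*s + 49) + r*(-16*s^2 - 107*s - 45) + 18*s^2 + 90*s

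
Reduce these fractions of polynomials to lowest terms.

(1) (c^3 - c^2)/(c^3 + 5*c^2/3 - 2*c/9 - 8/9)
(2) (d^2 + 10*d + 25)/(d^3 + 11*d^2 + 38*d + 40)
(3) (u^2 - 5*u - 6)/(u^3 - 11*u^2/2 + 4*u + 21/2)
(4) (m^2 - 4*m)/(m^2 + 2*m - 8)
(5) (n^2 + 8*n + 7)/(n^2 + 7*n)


(1) = (9*c^3 - 9*c^2)/(9*c^3 + 15*c^2 - 2*c - 8)
(2) = (d + 5)/(d^2 + 6*d + 8)
(3) = (2*u - 12)/(2*u^2 - 13*u + 21)
(4) = (m^2 - 4*m)/(m^2 + 2*m - 8)
(5) = (n + 1)/n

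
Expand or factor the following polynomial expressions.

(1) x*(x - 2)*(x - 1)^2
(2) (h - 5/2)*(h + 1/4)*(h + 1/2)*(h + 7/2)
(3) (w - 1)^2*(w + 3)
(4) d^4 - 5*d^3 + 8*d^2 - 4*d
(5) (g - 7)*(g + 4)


(1) = x^4 - 4*x^3 + 5*x^2 - 2*x
(2) = h^4 + 7*h^3/4 - 63*h^2/8 - 103*h/16 - 35/32
(3) = w^3 + w^2 - 5*w + 3
(4) = d*(d - 2)^2*(d - 1)
(5) = g^2 - 3*g - 28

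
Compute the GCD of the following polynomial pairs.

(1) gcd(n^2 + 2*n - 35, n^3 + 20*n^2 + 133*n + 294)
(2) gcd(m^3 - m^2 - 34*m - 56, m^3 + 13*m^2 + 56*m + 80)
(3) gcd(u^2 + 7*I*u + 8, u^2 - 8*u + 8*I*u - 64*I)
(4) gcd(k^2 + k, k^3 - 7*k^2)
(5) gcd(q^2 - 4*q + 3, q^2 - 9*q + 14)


(1) = n + 7
(2) = m + 4
(3) = gcd((u - I)*(u + 8*I), (u - 8)*(u + 8*I)) = u + 8*I
(4) = k
(5) = gcd((q - 3)*(q - 1), (q - 7)*(q - 2)) = 1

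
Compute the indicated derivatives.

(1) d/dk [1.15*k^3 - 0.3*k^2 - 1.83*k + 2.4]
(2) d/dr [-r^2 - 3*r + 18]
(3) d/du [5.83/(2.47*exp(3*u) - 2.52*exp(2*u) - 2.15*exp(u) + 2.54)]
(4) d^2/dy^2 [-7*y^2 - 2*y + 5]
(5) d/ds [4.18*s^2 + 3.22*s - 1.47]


(1) = 3.45*k^2 - 0.6*k - 1.83
(2) = -2*r - 3
(3) = (-43.2003*exp(2*u) + 29.3832*exp(u) + 12.5345)*exp(u)/(2.47*exp(3*u) - 2.52*exp(2*u) - 2.15*exp(u) + 2.54)^2
(4) = -14
(5) = 8.36*s + 3.22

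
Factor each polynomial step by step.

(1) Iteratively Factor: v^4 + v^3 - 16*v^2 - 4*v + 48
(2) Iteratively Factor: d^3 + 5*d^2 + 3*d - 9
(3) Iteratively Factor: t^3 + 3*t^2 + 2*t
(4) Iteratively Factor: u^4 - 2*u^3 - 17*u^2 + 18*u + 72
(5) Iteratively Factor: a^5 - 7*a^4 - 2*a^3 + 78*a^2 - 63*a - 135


(1) = (v + 4)*(v^3 - 3*v^2 - 4*v + 12) = (v - 3)*(v + 4)*(v^2 - 4) = (v - 3)*(v - 2)*(v + 4)*(v + 2)
(2) = (d - 1)*(d^2 + 6*d + 9) = (d - 1)*(d + 3)*(d + 3)
(3) = (t + 2)*(t^2 + t) = t*(t + 2)*(t + 1)
(4) = (u - 4)*(u^3 + 2*u^2 - 9*u - 18) = (u - 4)*(u + 3)*(u^2 - u - 6) = (u - 4)*(u - 3)*(u + 3)*(u + 2)
(5) = (a - 3)*(a^4 - 4*a^3 - 14*a^2 + 36*a + 45) = (a - 3)*(a + 1)*(a^3 - 5*a^2 - 9*a + 45) = (a - 3)*(a + 1)*(a + 3)*(a^2 - 8*a + 15) = (a - 5)*(a - 3)*(a + 1)*(a + 3)*(a - 3)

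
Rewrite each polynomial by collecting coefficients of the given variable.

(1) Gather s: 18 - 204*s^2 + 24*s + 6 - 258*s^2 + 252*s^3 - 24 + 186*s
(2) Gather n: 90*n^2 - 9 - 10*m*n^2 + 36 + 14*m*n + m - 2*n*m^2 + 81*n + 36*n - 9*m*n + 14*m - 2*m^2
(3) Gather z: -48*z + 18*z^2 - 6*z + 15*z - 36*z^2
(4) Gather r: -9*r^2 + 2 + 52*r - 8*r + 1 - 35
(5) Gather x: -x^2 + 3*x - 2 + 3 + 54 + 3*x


(1) = 252*s^3 - 462*s^2 + 210*s
(2) = -2*m^2 + 15*m + n^2*(90 - 10*m) + n*(-2*m^2 + 5*m + 117) + 27
(3) = -18*z^2 - 39*z
(4) = -9*r^2 + 44*r - 32
(5) = -x^2 + 6*x + 55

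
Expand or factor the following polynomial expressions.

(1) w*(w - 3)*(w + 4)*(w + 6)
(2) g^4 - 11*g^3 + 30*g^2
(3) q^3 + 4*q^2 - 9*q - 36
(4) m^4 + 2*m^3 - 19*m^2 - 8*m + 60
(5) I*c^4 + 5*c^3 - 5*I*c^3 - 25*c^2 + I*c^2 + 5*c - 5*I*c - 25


(1) = w^4 + 7*w^3 - 6*w^2 - 72*w
(2) = g^2*(g - 6)*(g - 5)
(3) = (q - 3)*(q + 3)*(q + 4)
(4) = (m - 3)*(m - 2)*(m + 2)*(m + 5)
(5) = (c - 5)*(c - 5*I)*(c + I)*(I*c + 1)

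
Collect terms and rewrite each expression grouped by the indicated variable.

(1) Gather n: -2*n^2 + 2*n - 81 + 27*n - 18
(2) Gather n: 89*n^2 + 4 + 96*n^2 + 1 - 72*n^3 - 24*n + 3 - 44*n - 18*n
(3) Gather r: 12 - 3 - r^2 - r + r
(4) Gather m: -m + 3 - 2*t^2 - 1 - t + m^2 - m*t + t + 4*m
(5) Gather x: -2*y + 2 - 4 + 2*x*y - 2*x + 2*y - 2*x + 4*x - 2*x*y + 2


(1) = -2*n^2 + 29*n - 99
(2) = -72*n^3 + 185*n^2 - 86*n + 8
(3) = 9 - r^2
(4) = m^2 + m*(3 - t) - 2*t^2 + 2
(5) = 0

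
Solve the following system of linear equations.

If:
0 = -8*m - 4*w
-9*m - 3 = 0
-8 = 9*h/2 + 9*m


Then:
h = -10/9
m = -1/3
w = 2/3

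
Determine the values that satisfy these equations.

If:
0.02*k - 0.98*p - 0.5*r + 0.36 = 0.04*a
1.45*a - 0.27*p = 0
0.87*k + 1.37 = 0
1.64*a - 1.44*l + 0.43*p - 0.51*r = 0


Then:
a = 0.0619475846655524 - 0.0942869115798296*r
k = -1.57
l = 0.169893800228597 - 0.612752401794167*r
p = 0.332681473203893 - 0.506355636262048*r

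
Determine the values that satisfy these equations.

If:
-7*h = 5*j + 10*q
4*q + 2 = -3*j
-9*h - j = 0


Then:
h = 10/59
j = -90/59
q = 38/59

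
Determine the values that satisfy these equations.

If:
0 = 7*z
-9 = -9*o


Then:
o = 1
z = 0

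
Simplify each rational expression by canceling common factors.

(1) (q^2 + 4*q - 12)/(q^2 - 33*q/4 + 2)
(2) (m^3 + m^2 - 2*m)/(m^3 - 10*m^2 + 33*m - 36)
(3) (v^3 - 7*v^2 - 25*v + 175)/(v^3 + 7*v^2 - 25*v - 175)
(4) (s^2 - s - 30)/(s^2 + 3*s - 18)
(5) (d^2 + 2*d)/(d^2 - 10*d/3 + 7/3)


(1) = (4*q^2 + 16*q - 48)/(4*q^2 - 33*q + 8)
(2) = (m^3 + m^2 - 2*m)/(m^3 - 10*m^2 + 33*m - 36)
(3) = (v - 7)/(v + 7)
(4) = (s^2 - s - 30)/(s^2 + 3*s - 18)
(5) = (3*d^2 + 6*d)/(3*d^2 - 10*d + 7)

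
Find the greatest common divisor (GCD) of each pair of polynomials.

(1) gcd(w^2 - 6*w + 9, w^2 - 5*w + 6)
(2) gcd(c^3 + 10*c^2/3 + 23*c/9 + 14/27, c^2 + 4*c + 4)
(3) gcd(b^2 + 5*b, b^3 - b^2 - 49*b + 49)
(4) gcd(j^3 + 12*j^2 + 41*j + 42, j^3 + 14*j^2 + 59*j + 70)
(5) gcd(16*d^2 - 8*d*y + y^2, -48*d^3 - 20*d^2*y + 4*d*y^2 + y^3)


(1) = w - 3
(2) = gcd((c + 1/3)*(c + 2/3)*(c + 7/3), (c + 2)^2) = 1
(3) = 1
(4) = j^2 + 9*j + 14
(5) = gcd((-4*d + y)^2, (-4*d + y)*(2*d + y)*(6*d + y)) = -4*d + y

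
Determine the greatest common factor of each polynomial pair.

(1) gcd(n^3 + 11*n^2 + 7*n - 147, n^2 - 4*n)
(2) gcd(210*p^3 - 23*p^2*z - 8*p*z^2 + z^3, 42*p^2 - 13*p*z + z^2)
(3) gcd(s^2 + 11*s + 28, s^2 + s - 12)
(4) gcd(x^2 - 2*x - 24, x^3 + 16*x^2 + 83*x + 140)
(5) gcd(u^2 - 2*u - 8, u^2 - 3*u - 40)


(1) = gcd((n - 3)*(n + 7)^2, n*(n - 4)) = 1
(2) = gcd((-7*p + z)*(-6*p + z)*(5*p + z), (-7*p + z)*(-6*p + z)) = 42*p^2 - 13*p*z + z^2
(3) = s + 4
(4) = gcd((x - 6)*(x + 4), (x + 4)*(x + 5)*(x + 7)) = x + 4
(5) = gcd((u - 4)*(u + 2), (u - 8)*(u + 5)) = 1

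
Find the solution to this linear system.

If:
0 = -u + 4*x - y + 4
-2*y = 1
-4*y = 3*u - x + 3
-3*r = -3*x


Then:
r = -29/22
u = -17/22
x = -29/22
y = -1/2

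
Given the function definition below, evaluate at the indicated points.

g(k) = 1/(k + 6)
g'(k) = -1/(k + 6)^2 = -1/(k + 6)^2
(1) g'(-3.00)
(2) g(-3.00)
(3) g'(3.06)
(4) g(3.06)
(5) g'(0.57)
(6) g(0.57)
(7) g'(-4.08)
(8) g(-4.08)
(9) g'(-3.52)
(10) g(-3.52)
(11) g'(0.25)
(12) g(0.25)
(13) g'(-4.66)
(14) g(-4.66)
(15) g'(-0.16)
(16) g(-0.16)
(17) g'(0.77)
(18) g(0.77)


(1) = -0.11
(2) = 0.33
(3) = -0.01
(4) = 0.11
(5) = -0.02
(6) = 0.15
(7) = -0.27
(8) = 0.52
(9) = -0.16
(10) = 0.40
(11) = -0.03
(12) = 0.16
(13) = -0.56
(14) = 0.75
(15) = -0.03
(16) = 0.17
(17) = -0.02
(18) = 0.15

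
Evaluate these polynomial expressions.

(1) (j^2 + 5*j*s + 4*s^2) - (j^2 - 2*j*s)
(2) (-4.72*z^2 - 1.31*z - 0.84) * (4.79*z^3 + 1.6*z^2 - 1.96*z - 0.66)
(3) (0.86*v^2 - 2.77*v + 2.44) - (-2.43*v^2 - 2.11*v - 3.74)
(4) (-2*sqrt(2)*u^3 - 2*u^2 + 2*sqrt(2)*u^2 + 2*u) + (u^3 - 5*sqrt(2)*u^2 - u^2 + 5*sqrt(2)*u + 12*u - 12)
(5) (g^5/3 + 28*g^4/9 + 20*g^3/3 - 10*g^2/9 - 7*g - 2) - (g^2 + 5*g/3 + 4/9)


(1) = 7*j*s + 4*s^2
(2) = -22.6088*z^5 - 13.8269*z^4 + 3.1316*z^3 + 4.3388*z^2 + 2.511*z + 0.5544
(3) = 3.29*v^2 - 0.66*v + 6.18
(4) = -2*sqrt(2)*u^3 + u^3 - 3*sqrt(2)*u^2 - 3*u^2 + 5*sqrt(2)*u + 14*u - 12
(5) = g^5/3 + 28*g^4/9 + 20*g^3/3 - 19*g^2/9 - 26*g/3 - 22/9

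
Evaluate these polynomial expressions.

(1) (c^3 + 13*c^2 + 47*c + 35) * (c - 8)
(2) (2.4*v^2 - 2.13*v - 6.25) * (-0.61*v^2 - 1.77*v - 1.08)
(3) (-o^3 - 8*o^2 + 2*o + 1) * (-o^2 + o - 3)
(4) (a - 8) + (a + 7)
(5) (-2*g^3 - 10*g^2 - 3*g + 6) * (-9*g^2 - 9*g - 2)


(1) = c^4 + 5*c^3 - 57*c^2 - 341*c - 280
(2) = -1.464*v^4 - 2.9487*v^3 + 4.9906*v^2 + 13.3629*v + 6.75
(3) = o^5 + 7*o^4 - 7*o^3 + 25*o^2 - 5*o - 3
(4) = 2*a - 1
(5) = 18*g^5 + 108*g^4 + 121*g^3 - 7*g^2 - 48*g - 12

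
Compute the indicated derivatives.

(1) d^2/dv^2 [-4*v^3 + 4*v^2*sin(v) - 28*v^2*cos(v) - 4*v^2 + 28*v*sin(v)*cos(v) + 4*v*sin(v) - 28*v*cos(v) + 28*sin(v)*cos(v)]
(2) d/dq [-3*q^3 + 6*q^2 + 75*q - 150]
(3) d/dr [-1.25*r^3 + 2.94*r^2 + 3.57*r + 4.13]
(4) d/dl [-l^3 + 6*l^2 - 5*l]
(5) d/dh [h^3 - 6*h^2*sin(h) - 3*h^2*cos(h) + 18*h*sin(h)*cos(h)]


(1) = -4*v^2*sin(v) + 28*v^2*cos(v) + 108*v*sin(v) - 56*v*sin(2*v) + 44*v*cos(v) - 24*v + 64*sin(v) - 48*cos(v) + 56*sqrt(2)*cos(2*v + pi/4) - 8
(2) = -9*q^2 + 12*q + 75
(3) = -3.75*r^2 + 5.88*r + 3.57
(4) = -3*l^2 + 12*l - 5
(5) = 3*h^2*sin(h) - 6*h^2*cos(h) + 3*h^2 - 12*h*sin(h) - 6*h*cos(h) + 18*h*cos(2*h) + 9*sin(2*h)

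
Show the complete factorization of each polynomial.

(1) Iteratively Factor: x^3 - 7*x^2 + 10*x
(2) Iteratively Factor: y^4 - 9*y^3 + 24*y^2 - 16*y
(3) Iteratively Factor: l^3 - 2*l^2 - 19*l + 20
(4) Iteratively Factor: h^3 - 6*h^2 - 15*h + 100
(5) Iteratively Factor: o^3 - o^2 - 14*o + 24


(1) = (x)*(x^2 - 7*x + 10) = x*(x - 5)*(x - 2)
(2) = (y)*(y^3 - 9*y^2 + 24*y - 16) = y*(y - 1)*(y^2 - 8*y + 16) = y*(y - 4)*(y - 1)*(y - 4)
(3) = (l - 5)*(l^2 + 3*l - 4) = (l - 5)*(l + 4)*(l - 1)
(4) = (h - 5)*(h^2 - h - 20) = (h - 5)^2*(h + 4)
(5) = (o + 4)*(o^2 - 5*o + 6) = (o - 2)*(o + 4)*(o - 3)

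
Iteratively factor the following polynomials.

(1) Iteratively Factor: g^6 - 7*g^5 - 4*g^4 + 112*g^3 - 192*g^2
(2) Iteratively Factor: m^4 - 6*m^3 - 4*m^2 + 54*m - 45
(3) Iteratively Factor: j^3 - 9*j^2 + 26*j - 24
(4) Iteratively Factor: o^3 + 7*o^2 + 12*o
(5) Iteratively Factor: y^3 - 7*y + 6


(1) = (g - 3)*(g^5 - 4*g^4 - 16*g^3 + 64*g^2) = (g - 3)*(g + 4)*(g^4 - 8*g^3 + 16*g^2) = (g - 4)*(g - 3)*(g + 4)*(g^3 - 4*g^2) = g*(g - 4)*(g - 3)*(g + 4)*(g^2 - 4*g) = g*(g - 4)^2*(g - 3)*(g + 4)*(g)
(2) = (m - 3)*(m^3 - 3*m^2 - 13*m + 15) = (m - 5)*(m - 3)*(m^2 + 2*m - 3) = (m - 5)*(m - 3)*(m - 1)*(m + 3)
(3) = (j - 3)*(j^2 - 6*j + 8) = (j - 3)*(j - 2)*(j - 4)
(4) = (o + 4)*(o^2 + 3*o) = o*(o + 4)*(o + 3)
(5) = (y - 2)*(y^2 + 2*y - 3) = (y - 2)*(y - 1)*(y + 3)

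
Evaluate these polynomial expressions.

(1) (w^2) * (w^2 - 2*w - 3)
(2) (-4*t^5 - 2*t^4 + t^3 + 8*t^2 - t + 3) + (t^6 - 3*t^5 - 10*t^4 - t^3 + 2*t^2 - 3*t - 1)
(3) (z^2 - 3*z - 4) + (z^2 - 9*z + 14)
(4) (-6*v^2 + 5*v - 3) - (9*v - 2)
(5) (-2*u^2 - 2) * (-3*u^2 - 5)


(1) = w^4 - 2*w^3 - 3*w^2
(2) = t^6 - 7*t^5 - 12*t^4 + 10*t^2 - 4*t + 2
(3) = 2*z^2 - 12*z + 10
(4) = -6*v^2 - 4*v - 1
(5) = 6*u^4 + 16*u^2 + 10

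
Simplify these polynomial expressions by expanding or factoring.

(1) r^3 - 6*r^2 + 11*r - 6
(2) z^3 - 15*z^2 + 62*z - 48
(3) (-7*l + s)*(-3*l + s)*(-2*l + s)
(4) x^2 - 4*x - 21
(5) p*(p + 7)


(1) = (r - 3)*(r - 2)*(r - 1)
(2) = (z - 8)*(z - 6)*(z - 1)
(3) = -42*l^3 + 41*l^2*s - 12*l*s^2 + s^3
(4) = (x - 7)*(x + 3)
(5) = p^2 + 7*p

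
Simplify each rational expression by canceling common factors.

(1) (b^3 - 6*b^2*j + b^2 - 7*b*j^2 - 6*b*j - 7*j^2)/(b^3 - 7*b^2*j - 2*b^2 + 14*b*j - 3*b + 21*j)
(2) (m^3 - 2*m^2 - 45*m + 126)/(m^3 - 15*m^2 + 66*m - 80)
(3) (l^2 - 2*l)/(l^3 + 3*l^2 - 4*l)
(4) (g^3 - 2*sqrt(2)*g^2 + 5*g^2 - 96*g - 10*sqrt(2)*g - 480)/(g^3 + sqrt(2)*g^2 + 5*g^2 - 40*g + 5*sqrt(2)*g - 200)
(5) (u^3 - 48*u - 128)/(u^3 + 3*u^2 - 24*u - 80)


(1) = (b + j)/(b - 3)
(2) = (m^3 - 2*m^2 - 45*m + 126)/(m^3 - 15*m^2 + 66*m - 80)
(3) = (l - 2)/(l^2 + 3*l - 4)
(4) = (g^2 - 2*sqrt(2)*g - 96)/(g^2 + sqrt(2)*g - 40)
(5) = (u - 8)/(u - 5)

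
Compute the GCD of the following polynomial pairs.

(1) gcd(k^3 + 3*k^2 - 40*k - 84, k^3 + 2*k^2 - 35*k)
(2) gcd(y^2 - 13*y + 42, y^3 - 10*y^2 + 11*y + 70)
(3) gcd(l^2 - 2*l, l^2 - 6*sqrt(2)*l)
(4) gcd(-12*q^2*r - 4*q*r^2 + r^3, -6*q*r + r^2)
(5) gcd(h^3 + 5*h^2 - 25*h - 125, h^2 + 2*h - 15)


(1) = gcd((k - 6)*(k + 2)*(k + 7), k*(k - 5)*(k + 7)) = k + 7
(2) = gcd((y - 7)*(y - 6), (y - 7)*(y - 5)*(y + 2)) = y - 7
(3) = gcd(l*(l - 2), l*(l - 6*sqrt(2))) = l
(4) = gcd(r*(-6*q + r)*(2*q + r), r*(-6*q + r)) = 6*q*r - r^2
(5) = h + 5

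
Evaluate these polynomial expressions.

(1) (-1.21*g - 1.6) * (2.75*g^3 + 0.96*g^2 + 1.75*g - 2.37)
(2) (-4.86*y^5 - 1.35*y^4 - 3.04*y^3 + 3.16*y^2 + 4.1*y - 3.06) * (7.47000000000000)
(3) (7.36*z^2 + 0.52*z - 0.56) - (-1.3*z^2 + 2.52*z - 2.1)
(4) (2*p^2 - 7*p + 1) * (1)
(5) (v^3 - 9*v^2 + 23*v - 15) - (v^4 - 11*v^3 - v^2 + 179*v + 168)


(1) = -3.3275*g^4 - 5.5616*g^3 - 3.6535*g^2 + 0.0677*g + 3.792
(2) = -36.3042*y^5 - 10.0845*y^4 - 22.7088*y^3 + 23.6052*y^2 + 30.627*y - 22.8582
(3) = 8.66*z^2 - 2.0*z + 1.54
(4) = 2*p^2 - 7*p + 1
(5) = -v^4 + 12*v^3 - 8*v^2 - 156*v - 183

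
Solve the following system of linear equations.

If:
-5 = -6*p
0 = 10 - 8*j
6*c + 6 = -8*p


Then:
c = -19/9
j = 5/4
p = 5/6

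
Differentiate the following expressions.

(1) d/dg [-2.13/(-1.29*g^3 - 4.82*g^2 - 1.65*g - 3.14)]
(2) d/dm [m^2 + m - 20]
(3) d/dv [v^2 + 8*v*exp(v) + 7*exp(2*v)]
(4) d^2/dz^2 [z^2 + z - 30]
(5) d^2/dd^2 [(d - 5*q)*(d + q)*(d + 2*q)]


(1) = (-8.2431*g^2 - 20.5332*g - 3.5145)/(1.29*g^3 + 4.82*g^2 + 1.65*g + 3.14)^2
(2) = 2*m + 1
(3) = 8*v*exp(v) + 2*v + 14*exp(2*v) + 8*exp(v)
(4) = 2
(5) = 6*d - 4*q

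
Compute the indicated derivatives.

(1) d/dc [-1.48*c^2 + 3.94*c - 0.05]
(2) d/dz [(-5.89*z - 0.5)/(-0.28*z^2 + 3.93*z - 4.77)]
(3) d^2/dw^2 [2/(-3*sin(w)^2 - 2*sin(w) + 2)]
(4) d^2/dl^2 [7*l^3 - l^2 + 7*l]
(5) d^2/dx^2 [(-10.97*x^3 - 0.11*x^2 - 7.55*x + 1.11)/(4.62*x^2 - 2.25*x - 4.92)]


(1) = 3.94 - 2.96*c
(2) = (-1.6492*z^2 - 0.28*z + 30.0603)/(0.0784*z^4 - 2.2008*z^3 + 18.1161*z^2 - 37.4922*z + 22.7529)
(3) = 4*(18*sin(w)^4 + 9*sin(w)^3 - 13*sin(w)^2 - 16*sin(w) - 10)/(3*sin(w)^2 + 2*sin(w) - 2)^3
(4) = 42*l - 2
(5) = (-934.363566*x^3 - 601.47576*x^2 - 2692.183068*x + 223.53183)/(98.611128*x^6 - 144.0747*x^5 - 244.877094*x^4 + 295.469775*x^3 + 260.778204*x^2 - 163.3932*x - 119.095488)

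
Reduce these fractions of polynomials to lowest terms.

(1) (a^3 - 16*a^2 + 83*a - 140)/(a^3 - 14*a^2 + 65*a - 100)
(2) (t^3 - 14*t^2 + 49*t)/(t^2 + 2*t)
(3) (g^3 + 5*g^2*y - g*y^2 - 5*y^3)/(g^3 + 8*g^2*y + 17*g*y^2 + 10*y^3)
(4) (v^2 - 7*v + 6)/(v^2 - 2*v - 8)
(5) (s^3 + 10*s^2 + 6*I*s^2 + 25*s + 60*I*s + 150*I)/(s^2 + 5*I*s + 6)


(1) = (a - 7)/(a - 5)
(2) = (t^2 - 14*t + 49)/(t + 2)
(3) = (g - y)/(g + 2*y)
(4) = (v^2 - 7*v + 6)/(v^2 - 2*v - 8)
(5) = (s^2 + 10*s + 25)/(s - I)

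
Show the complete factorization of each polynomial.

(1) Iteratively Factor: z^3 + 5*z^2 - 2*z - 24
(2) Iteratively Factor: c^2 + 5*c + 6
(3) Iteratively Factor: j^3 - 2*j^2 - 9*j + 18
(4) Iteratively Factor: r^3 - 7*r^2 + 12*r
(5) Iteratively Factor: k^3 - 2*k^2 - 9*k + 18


(1) = (z - 2)*(z^2 + 7*z + 12) = (z - 2)*(z + 3)*(z + 4)
(2) = (c + 2)*(c + 3)
(3) = (j - 2)*(j^2 - 9) = (j - 3)*(j - 2)*(j + 3)
(4) = (r - 3)*(r^2 - 4*r) = r*(r - 3)*(r - 4)
(5) = (k - 2)*(k^2 - 9) = (k - 3)*(k - 2)*(k + 3)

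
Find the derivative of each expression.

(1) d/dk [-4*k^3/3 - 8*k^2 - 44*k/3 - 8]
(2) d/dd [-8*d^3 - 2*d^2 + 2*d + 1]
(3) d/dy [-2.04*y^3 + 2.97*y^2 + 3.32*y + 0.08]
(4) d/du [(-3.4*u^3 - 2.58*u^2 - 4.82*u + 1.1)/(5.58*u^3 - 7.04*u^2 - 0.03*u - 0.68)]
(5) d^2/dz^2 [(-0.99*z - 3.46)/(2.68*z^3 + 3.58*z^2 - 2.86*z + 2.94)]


(1) = -4*k^2 - 16*k - 44/3
(2) = -24*d^2 - 4*d + 2
(3) = -6.12*y^2 + 5.94*y + 3.32
(4) = (38.3324*u^4 + 53.9952*u^3 - 45.3334*u^2 + 18.9968*u + 3.3106)/(31.1364*u^6 - 78.5664*u^5 + 49.2268*u^4 - 7.1664*u^3 + 9.5753*u^2 + 0.0408*u + 0.4624)
(5) = (-42.663456*z^5 - 355.203984*z^4 - 571.69876*z^3 - 13.34232*z^2 + 438.649368*z - 0.41708)/(19.248832*z^9 + 77.138976*z^8 + 41.418864*z^7 - 55.408424*z^6 + 125.044488*z^5 + 65.68248*z^4 - 134.511544*z^3 + 164.976336*z^2 - 74.162088*z + 25.412184)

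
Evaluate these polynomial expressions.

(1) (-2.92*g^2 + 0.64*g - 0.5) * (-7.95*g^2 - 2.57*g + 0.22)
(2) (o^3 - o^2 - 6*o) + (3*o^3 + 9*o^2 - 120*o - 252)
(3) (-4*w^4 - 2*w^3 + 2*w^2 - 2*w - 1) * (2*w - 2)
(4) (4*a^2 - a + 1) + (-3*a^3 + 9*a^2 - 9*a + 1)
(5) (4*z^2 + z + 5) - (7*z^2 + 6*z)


(1) = 23.214*g^4 + 2.4164*g^3 + 1.6878*g^2 + 1.4258*g - 0.11
(2) = 4*o^3 + 8*o^2 - 126*o - 252
(3) = -8*w^5 + 4*w^4 + 8*w^3 - 8*w^2 + 2*w + 2
(4) = -3*a^3 + 13*a^2 - 10*a + 2
(5) = -3*z^2 - 5*z + 5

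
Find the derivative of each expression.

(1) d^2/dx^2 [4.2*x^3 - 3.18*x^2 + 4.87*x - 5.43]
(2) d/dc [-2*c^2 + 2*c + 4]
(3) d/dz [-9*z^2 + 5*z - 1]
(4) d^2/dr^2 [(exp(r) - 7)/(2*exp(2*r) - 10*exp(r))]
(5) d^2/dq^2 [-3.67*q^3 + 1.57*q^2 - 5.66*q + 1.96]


(1) = 25.2*x - 6.36
(2) = 2 - 4*c
(3) = 5 - 18*z
(4) = (exp(3*r) - 23*exp(2*r) + 105*exp(r) - 175)*exp(-r)/(2*(exp(3*r) - 15*exp(2*r) + 75*exp(r) - 125))
(5) = 3.14 - 22.02*q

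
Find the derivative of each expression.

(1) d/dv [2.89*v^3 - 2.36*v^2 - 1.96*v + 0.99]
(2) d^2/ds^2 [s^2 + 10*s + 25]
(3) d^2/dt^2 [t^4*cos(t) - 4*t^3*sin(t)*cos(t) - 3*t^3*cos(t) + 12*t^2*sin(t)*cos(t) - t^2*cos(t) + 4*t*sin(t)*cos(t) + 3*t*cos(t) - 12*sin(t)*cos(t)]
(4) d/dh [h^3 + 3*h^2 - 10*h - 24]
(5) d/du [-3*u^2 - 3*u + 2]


(1) = 8.67*v^2 - 4.72*v - 1.96
(2) = 2
(3) = -t^4*cos(t) - 8*t^3*sin(t) + 8*t^3*sin(2*t) + 3*t^3*cos(t) + 18*t^2*sin(t) - 24*sqrt(2)*t^2*sin(2*t + pi/4) + 13*t^2*cos(t) + 4*t*sin(t) - 20*t*sin(2*t) - 21*t*cos(t) + 48*t*cos(2*t) - 6*sin(t) + 36*sin(2*t) - 2*cos(t) + 8*cos(2*t)
(4) = 3*h^2 + 6*h - 10
(5) = -6*u - 3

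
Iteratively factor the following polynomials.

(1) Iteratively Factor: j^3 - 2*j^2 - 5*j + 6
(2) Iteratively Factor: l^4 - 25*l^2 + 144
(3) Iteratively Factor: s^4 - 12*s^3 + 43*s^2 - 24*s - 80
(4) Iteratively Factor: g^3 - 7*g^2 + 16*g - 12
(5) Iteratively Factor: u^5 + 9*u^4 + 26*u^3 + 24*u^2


(1) = (j - 1)*(j^2 - j - 6) = (j - 3)*(j - 1)*(j + 2)
(2) = (l - 3)*(l^3 + 3*l^2 - 16*l - 48) = (l - 3)*(l + 3)*(l^2 - 16) = (l - 3)*(l + 3)*(l + 4)*(l - 4)
(3) = (s + 1)*(s^3 - 13*s^2 + 56*s - 80) = (s - 5)*(s + 1)*(s^2 - 8*s + 16) = (s - 5)*(s - 4)*(s + 1)*(s - 4)
(4) = (g - 3)*(g^2 - 4*g + 4) = (g - 3)*(g - 2)*(g - 2)
(5) = (u)*(u^4 + 9*u^3 + 26*u^2 + 24*u) = u*(u + 4)*(u^3 + 5*u^2 + 6*u) = u*(u + 3)*(u + 4)*(u^2 + 2*u) = u*(u + 2)*(u + 3)*(u + 4)*(u)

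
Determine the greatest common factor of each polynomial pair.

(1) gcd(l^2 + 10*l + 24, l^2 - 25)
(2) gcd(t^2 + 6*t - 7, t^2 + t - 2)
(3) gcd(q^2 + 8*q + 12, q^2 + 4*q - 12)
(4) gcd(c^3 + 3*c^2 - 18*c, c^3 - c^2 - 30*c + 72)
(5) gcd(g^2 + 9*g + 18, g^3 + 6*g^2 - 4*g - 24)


(1) = 1
(2) = gcd((t - 1)*(t + 7), (t - 1)*(t + 2)) = t - 1
(3) = gcd((q + 2)*(q + 6), (q - 2)*(q + 6)) = q + 6
(4) = gcd(c*(c - 3)*(c + 6), (c - 4)*(c - 3)*(c + 6)) = c^2 + 3*c - 18
(5) = g + 6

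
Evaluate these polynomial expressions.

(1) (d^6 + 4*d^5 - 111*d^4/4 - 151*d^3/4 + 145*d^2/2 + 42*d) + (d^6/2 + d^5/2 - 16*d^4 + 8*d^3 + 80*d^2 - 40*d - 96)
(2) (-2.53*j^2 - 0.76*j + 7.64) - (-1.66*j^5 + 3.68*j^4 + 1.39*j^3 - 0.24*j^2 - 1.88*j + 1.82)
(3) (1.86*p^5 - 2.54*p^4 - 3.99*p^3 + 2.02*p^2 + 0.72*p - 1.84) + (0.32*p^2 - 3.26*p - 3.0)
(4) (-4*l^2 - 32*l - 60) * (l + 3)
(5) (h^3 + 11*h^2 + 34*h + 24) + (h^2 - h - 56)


(1) = 3*d^6/2 + 9*d^5/2 - 175*d^4/4 - 119*d^3/4 + 305*d^2/2 + 2*d - 96
(2) = 1.66*j^5 - 3.68*j^4 - 1.39*j^3 - 2.29*j^2 + 1.12*j + 5.82
(3) = 1.86*p^5 - 2.54*p^4 - 3.99*p^3 + 2.34*p^2 - 2.54*p - 4.84
(4) = -4*l^3 - 44*l^2 - 156*l - 180
(5) = h^3 + 12*h^2 + 33*h - 32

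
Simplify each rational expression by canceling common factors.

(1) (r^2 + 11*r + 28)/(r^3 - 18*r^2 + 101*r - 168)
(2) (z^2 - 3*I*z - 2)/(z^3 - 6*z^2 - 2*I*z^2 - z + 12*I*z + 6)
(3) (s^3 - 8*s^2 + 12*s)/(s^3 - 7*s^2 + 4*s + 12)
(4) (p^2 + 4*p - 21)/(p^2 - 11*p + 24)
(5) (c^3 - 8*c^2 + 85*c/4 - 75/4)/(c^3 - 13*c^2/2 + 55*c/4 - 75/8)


(1) = (r^2 + 11*r + 28)/(r^3 - 18*r^2 + 101*r - 168)
(2) = (z - 2*I)/(z^2 + z*(-6 - I) + 6*I)
(3) = s/(s + 1)
(4) = (p + 7)/(p - 8)
(5) = (2*c - 6)/(2*c - 3)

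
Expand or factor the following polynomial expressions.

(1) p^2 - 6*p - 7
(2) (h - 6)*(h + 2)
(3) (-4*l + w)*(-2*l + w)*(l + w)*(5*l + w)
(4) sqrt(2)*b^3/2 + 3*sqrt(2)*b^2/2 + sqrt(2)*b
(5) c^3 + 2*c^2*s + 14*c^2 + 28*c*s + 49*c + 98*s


(1) = (p - 7)*(p + 1)
(2) = h^2 - 4*h - 12
(3) = 40*l^4 + 18*l^3*w - 23*l^2*w^2 + w^4
(4) = b*(b + 2)*(sqrt(2)*b/2 + sqrt(2)/2)
(5) = (c + 7)^2*(c + 2*s)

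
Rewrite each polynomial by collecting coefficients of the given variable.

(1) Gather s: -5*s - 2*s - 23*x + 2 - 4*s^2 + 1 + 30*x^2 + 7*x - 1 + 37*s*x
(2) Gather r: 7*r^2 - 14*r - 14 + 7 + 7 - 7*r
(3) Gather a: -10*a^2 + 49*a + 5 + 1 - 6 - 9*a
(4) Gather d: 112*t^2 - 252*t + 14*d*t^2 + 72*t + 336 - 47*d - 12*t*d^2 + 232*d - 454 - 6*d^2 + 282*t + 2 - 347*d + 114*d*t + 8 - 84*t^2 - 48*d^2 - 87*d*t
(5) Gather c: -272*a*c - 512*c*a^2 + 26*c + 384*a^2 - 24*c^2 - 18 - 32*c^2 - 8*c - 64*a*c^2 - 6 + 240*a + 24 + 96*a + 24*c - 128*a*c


(1) = -4*s^2 + s*(37*x - 7) + 30*x^2 - 16*x + 2
(2) = 7*r^2 - 21*r
(3) = -10*a^2 + 40*a
(4) = d^2*(-12*t - 54) + d*(14*t^2 + 27*t - 162) + 28*t^2 + 102*t - 108
(5) = 384*a^2 + 336*a + c^2*(-64*a - 56) + c*(-512*a^2 - 400*a + 42)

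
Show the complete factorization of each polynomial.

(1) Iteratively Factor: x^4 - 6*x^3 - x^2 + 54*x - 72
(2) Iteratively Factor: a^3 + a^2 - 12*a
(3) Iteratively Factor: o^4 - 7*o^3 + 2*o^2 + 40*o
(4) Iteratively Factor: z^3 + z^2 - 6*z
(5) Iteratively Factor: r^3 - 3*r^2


(1) = (x - 3)*(x^3 - 3*x^2 - 10*x + 24) = (x - 4)*(x - 3)*(x^2 + x - 6) = (x - 4)*(x - 3)*(x + 3)*(x - 2)
(2) = (a)*(a^2 + a - 12) = a*(a + 4)*(a - 3)
(3) = (o + 2)*(o^3 - 9*o^2 + 20*o) = o*(o + 2)*(o^2 - 9*o + 20) = o*(o - 4)*(o + 2)*(o - 5)
(4) = (z + 3)*(z^2 - 2*z) = z*(z + 3)*(z - 2)
(5) = (r - 3)*(r^2) = r*(r - 3)*(r)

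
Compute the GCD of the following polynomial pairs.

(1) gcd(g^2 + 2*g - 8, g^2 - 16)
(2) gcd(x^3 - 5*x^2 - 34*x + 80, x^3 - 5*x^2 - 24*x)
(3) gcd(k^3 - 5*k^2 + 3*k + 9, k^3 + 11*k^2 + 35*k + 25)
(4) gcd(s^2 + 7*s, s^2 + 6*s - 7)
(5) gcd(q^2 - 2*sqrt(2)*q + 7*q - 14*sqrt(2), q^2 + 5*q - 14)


(1) = g + 4
(2) = x - 8
(3) = k + 1
(4) = gcd(s*(s + 7), (s - 1)*(s + 7)) = s + 7
(5) = q + 7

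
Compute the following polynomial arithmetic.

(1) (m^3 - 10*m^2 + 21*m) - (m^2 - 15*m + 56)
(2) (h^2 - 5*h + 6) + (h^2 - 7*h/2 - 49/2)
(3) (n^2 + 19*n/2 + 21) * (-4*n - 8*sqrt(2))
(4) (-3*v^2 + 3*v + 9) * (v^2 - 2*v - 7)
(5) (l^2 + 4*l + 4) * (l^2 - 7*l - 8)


(1) = m^3 - 11*m^2 + 36*m - 56
(2) = 2*h^2 - 17*h/2 - 37/2
(3) = -4*n^3 - 38*n^2 - 8*sqrt(2)*n^2 - 76*sqrt(2)*n - 84*n - 168*sqrt(2)
(4) = -3*v^4 + 9*v^3 + 24*v^2 - 39*v - 63
(5) = l^4 - 3*l^3 - 32*l^2 - 60*l - 32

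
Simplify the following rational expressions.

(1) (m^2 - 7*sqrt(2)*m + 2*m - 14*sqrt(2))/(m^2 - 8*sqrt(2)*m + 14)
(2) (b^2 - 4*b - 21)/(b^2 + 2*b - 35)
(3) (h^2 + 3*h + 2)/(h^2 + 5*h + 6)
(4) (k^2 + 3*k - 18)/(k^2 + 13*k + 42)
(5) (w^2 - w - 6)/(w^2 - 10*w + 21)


(1) = (m + 2)/(m - sqrt(2))
(2) = (b^2 - 4*b - 21)/(b^2 + 2*b - 35)
(3) = (h + 1)/(h + 3)
(4) = (k - 3)/(k + 7)
(5) = (w + 2)/(w - 7)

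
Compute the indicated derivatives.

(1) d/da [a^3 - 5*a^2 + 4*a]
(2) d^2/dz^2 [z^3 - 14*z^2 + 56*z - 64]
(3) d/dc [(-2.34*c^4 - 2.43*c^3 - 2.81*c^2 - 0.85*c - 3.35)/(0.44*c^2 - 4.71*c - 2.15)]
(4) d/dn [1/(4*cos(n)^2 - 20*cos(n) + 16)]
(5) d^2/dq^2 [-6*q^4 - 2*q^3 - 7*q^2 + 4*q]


(1) = 3*a^2 - 10*a + 4
(2) = 6*z - 28
(3) = (-2.0592*c^5 + 31.995*c^4 + 43.0146*c^3 + 29.2826*c^2 + 15.031*c - 13.951)/(0.1936*c^4 - 4.1448*c^3 + 20.2921*c^2 + 20.253*c + 4.6225)
(4) = (2*cos(n) - 5)*sin(n)/(4*(cos(n)^2 - 5*cos(n) + 4)^2)
(5) = -72*q^2 - 12*q - 14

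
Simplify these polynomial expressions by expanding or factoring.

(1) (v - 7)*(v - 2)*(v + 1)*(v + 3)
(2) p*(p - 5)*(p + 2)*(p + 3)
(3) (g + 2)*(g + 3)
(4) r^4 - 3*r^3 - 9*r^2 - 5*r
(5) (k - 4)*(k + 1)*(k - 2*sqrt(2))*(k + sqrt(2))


(1) = v^4 - 5*v^3 - 19*v^2 + 29*v + 42
(2) = p^4 - 19*p^2 - 30*p
(3) = g^2 + 5*g + 6
(4) = r*(r - 5)*(r + 1)^2
(5) = k^4 - 3*k^3 - sqrt(2)*k^3 - 8*k^2 + 3*sqrt(2)*k^2 + 4*sqrt(2)*k + 12*k + 16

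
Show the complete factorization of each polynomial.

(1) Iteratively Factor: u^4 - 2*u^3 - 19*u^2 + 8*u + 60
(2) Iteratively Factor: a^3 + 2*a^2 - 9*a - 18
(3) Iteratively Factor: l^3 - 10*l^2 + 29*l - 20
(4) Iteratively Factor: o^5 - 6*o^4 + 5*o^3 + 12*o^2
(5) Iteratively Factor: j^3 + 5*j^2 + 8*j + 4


(1) = (u + 2)*(u^3 - 4*u^2 - 11*u + 30) = (u - 5)*(u + 2)*(u^2 + u - 6) = (u - 5)*(u + 2)*(u + 3)*(u - 2)
(2) = (a + 2)*(a^2 - 9) = (a + 2)*(a + 3)*(a - 3)
(3) = (l - 5)*(l^2 - 5*l + 4) = (l - 5)*(l - 1)*(l - 4)
(4) = (o - 4)*(o^4 - 2*o^3 - 3*o^2) = o*(o - 4)*(o^3 - 2*o^2 - 3*o) = o*(o - 4)*(o - 3)*(o^2 + o) = o^2*(o - 4)*(o - 3)*(o + 1)
(5) = (j + 2)*(j^2 + 3*j + 2) = (j + 2)^2*(j + 1)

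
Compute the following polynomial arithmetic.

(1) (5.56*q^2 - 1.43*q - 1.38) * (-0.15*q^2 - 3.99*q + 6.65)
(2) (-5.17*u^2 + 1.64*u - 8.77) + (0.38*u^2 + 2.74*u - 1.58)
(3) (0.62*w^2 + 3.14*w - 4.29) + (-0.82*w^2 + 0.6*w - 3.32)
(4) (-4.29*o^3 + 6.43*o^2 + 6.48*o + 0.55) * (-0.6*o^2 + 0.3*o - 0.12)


(1) = -0.834*q^4 - 21.9699*q^3 + 42.8867*q^2 - 4.0033*q - 9.177
(2) = -4.79*u^2 + 4.38*u - 10.35
(3) = -0.2*w^2 + 3.74*w - 7.61
(4) = 2.574*o^5 - 5.145*o^4 - 1.4442*o^3 + 0.8424*o^2 - 0.6126*o - 0.066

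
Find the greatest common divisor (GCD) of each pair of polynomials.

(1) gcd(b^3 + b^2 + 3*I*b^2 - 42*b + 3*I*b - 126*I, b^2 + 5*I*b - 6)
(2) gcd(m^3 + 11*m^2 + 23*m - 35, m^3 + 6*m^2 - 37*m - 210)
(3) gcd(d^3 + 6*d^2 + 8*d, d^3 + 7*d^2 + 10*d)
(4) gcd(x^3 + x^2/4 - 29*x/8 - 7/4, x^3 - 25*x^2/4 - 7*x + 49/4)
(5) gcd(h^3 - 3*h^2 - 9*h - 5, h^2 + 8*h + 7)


(1) = b + 3*I
(2) = m^2 + 12*m + 35
(3) = gcd(d*(d + 2)*(d + 4), d*(d + 2)*(d + 5)) = d^2 + 2*d
(4) = x + 7/4
(5) = h + 1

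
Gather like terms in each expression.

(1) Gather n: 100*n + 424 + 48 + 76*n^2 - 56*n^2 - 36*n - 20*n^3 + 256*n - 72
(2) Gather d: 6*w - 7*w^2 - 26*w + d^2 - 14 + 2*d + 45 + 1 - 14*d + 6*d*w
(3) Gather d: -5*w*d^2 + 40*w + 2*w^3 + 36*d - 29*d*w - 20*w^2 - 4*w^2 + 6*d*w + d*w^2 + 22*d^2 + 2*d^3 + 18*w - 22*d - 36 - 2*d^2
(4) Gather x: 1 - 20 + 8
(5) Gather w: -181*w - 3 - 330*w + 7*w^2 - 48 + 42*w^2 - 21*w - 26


(1) = -20*n^3 + 20*n^2 + 320*n + 400
(2) = d^2 + d*(6*w - 12) - 7*w^2 - 20*w + 32
(3) = 2*d^3 + d^2*(20 - 5*w) + d*(w^2 - 23*w + 14) + 2*w^3 - 24*w^2 + 58*w - 36
(4) = -11
(5) = 49*w^2 - 532*w - 77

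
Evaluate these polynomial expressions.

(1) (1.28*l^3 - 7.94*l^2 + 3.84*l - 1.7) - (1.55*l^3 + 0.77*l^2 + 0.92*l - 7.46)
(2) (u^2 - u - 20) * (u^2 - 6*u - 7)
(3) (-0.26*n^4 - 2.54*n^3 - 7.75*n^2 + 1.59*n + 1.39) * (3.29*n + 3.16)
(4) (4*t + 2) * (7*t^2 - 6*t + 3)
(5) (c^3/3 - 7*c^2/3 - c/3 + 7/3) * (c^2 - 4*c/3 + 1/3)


(1) = -0.27*l^3 - 8.71*l^2 + 2.92*l + 5.76
(2) = u^4 - 7*u^3 - 21*u^2 + 127*u + 140
(3) = -0.8554*n^5 - 9.1782*n^4 - 33.5239*n^3 - 19.2589*n^2 + 9.5975*n + 4.3924
(4) = 28*t^3 - 10*t^2 + 6
(5) = c^5/3 - 25*c^4/9 + 26*c^3/9 + 2*c^2 - 29*c/9 + 7/9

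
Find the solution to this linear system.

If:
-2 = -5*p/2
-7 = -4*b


Then:
b = 7/4
p = 4/5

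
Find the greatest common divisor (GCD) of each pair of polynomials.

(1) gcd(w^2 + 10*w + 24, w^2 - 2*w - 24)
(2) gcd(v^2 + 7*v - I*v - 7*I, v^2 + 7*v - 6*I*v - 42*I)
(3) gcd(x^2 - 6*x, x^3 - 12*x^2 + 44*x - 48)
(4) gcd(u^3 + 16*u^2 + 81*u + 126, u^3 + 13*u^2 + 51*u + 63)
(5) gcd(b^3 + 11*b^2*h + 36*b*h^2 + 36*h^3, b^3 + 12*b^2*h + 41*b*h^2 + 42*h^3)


(1) = gcd((w + 4)*(w + 6), (w - 6)*(w + 4)) = w + 4
(2) = gcd((v + 7)*(v - I), (v + 7)*(v - 6*I)) = v + 7
(3) = gcd(x*(x - 6), (x - 6)*(x - 4)*(x - 2)) = x - 6
(4) = gcd((u + 3)*(u + 6)*(u + 7), (u + 3)^2*(u + 7)) = u^2 + 10*u + 21
(5) = b^2 + 5*b*h + 6*h^2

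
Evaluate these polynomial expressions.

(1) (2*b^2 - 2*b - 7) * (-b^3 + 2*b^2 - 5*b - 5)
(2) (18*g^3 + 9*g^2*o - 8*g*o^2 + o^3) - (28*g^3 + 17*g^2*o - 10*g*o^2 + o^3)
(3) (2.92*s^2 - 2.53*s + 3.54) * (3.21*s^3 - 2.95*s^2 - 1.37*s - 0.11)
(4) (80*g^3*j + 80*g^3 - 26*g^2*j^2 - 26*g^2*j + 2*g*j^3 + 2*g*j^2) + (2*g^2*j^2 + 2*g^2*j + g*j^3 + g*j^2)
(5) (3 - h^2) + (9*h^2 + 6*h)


(1) = -2*b^5 + 6*b^4 - 7*b^3 - 14*b^2 + 45*b + 35
(2) = -10*g^3 - 8*g^2*o + 2*g*o^2
(3) = 9.3732*s^5 - 16.7353*s^4 + 14.8265*s^3 - 7.2981*s^2 - 4.5715*s - 0.3894
(4) = 80*g^3*j + 80*g^3 - 24*g^2*j^2 - 24*g^2*j + 3*g*j^3 + 3*g*j^2
(5) = 8*h^2 + 6*h + 3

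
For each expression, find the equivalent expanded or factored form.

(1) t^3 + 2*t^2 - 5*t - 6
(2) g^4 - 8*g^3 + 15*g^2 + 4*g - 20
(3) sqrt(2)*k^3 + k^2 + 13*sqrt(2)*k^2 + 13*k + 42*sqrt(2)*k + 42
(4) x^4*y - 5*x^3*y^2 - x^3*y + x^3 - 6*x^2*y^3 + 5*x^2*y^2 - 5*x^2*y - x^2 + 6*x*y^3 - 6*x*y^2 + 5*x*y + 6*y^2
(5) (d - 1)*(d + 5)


(1) = (t - 2)*(t + 1)*(t + 3)
(2) = (g - 5)*(g - 2)^2*(g + 1)
(3) = (k + 6)*(k + 7)*(sqrt(2)*k + 1)
(4) = (x - 1)*(x - 6*y)*(x + y)*(x*y + 1)
(5) = d^2 + 4*d - 5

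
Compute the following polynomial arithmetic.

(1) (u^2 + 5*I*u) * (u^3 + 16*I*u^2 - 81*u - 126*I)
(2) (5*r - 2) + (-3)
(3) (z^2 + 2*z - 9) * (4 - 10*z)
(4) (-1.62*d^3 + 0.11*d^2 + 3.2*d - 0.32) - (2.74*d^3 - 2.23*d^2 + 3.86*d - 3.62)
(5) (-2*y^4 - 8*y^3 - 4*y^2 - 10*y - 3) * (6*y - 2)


(1) = u^5 + 21*I*u^4 - 161*u^3 - 531*I*u^2 + 630*u
(2) = 5*r - 5
(3) = -10*z^3 - 16*z^2 + 98*z - 36
(4) = -4.36*d^3 + 2.34*d^2 - 0.66*d + 3.3
(5) = -12*y^5 - 44*y^4 - 8*y^3 - 52*y^2 + 2*y + 6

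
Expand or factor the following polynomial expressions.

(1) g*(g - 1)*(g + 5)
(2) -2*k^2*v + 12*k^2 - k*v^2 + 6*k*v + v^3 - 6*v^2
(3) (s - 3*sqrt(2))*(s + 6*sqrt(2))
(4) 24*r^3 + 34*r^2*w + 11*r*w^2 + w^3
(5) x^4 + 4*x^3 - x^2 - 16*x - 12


(1) = g^3 + 4*g^2 - 5*g
(2) = (-2*k + v)*(k + v)*(v - 6)
(3) = s^2 + 3*sqrt(2)*s - 36
(4) = (r + w)*(4*r + w)*(6*r + w)
(5) = (x - 2)*(x + 1)*(x + 2)*(x + 3)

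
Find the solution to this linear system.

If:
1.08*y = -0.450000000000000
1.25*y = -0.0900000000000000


Then:
No Solution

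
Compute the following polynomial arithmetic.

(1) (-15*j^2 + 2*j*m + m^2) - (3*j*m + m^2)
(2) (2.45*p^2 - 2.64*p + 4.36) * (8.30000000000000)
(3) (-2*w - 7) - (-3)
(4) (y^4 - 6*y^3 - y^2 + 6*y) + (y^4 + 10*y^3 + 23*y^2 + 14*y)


(1) = -15*j^2 - j*m
(2) = 20.335*p^2 - 21.912*p + 36.188
(3) = -2*w - 4
(4) = 2*y^4 + 4*y^3 + 22*y^2 + 20*y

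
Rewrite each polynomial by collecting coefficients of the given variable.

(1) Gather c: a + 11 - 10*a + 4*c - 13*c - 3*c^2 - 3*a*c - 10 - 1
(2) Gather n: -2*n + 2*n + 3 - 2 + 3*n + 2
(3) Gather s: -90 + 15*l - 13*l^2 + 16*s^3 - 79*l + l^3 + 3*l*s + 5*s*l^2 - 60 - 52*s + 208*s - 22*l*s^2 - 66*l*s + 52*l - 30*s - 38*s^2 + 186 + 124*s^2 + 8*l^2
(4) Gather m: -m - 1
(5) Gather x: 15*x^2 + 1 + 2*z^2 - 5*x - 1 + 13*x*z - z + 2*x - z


(1) = -9*a - 3*c^2 + c*(-3*a - 9)
(2) = 3*n + 3
(3) = l^3 - 5*l^2 - 12*l + 16*s^3 + s^2*(86 - 22*l) + s*(5*l^2 - 63*l + 126) + 36
(4) = -m - 1
(5) = 15*x^2 + x*(13*z - 3) + 2*z^2 - 2*z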